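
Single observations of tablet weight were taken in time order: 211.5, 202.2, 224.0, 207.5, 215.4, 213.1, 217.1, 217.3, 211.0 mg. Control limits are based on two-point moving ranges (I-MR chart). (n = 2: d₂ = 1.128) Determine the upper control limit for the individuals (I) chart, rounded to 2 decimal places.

X̄ = (211.5 + 202.2 + 224.0 + 207.5 + 215.4 + 213.1 + 217.1 + 217.3 + 211.0) / 9 = 213.2333
Moving ranges: 9.3, 21.8, 16.5, 7.9, 2.3, 4.0, 0.2, 6.3; M̄R̄ = 68.3000 / 8 = 8.5375
UCL = X̄ + 3·M̄R̄/d₂ = 213.2333 + 3 × 8.5375 / 1.128 = 235.9395

235.94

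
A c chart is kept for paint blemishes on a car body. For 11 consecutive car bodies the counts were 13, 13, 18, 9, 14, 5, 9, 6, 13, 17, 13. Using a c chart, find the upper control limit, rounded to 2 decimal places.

22.13

c̄ = (13 + 13 + 18 + 9 + 14 + 5 + 9 + 6 + 13 + 17 + 13) / 11 = 130 / 11 = 11.8182
UCL = c̄ + 3√c̄ = 11.8182 + 3 × √11.8182 = 11.8182 + 3 × 3.4378 = 22.1315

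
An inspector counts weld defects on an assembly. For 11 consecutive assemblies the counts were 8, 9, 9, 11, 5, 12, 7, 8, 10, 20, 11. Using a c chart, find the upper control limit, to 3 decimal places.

c̄ = (8 + 9 + 9 + 11 + 5 + 12 + 7 + 8 + 10 + 20 + 11) / 11 = 110 / 11 = 10.0000
UCL = c̄ + 3√c̄ = 10.0000 + 3 × √10.0000 = 10.0000 + 3 × 3.1623 = 19.4868

19.487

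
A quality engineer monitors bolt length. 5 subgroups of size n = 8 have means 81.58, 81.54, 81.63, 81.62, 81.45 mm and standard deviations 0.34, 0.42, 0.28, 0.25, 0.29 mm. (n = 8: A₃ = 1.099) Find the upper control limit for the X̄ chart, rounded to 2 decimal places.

X̄̄ = (81.58 + 81.54 + 81.63 + 81.62 + 81.45) / 5 = 81.5640
s̄ = (0.34 + 0.42 + 0.28 + 0.25 + 0.29) / 5 = 0.3160
UCL = X̄̄ + A₃·s̄ = 81.5640 + 1.099 × 0.3160 = 81.9113

81.91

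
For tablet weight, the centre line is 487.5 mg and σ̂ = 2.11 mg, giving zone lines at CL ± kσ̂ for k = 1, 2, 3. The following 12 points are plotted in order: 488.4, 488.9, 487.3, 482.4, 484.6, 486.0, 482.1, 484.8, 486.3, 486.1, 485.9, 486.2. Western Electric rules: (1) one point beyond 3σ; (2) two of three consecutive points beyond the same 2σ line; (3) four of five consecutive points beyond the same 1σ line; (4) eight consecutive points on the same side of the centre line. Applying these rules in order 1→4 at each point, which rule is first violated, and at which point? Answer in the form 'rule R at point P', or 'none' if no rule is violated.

Zone of each point (C = within 1σ̂, B = 1σ̂–2σ̂, A = 2σ̂–3σ̂, * = beyond 3σ̂; sign = side of CL): 1:+C, 2:+C, 3:-C, 4:-A, 5:-B, 6:-C, 7:-A, 8:-B, 9:-C, 10:-C, 11:-C, 12:-C
Rule 3 (four of five consecutive points beyond the same 1σ limit) is satisfied at point 8.

rule 3 at point 8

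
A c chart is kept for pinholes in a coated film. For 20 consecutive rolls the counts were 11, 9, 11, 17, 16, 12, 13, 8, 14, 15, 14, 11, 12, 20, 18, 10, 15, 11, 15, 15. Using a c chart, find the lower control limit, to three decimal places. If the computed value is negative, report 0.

c̄ = (11 + 9 + 11 + 17 + 16 + 12 + 13 + 8 + 14 + 15 + 14 + 11 + 12 + 20 + 18 + 10 + 15 + 11 + 15 + 15) / 20 = 267 / 20 = 13.3500
LCL = c̄ − 3√c̄ = 13.3500 − 3 × 3.6538 = 2.3887

2.389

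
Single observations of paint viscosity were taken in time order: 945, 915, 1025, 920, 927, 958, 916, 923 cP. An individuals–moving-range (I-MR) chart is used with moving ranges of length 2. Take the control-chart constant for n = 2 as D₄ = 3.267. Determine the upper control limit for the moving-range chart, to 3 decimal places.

Moving ranges: 30, 110, 105, 7, 31, 42, 7; M̄R̄ = 332.0000 / 7 = 47.4286
UCL_MR = D₄·M̄R̄ = 3.267 × 47.4286 = 154.9491

154.949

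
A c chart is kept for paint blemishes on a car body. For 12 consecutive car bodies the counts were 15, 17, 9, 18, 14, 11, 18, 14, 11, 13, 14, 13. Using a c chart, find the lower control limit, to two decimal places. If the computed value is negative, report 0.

c̄ = (15 + 17 + 9 + 18 + 14 + 11 + 18 + 14 + 11 + 13 + 14 + 13) / 12 = 167 / 12 = 13.9167
LCL = c̄ − 3√c̄ = 13.9167 − 3 × 3.7305 = 2.7252

2.73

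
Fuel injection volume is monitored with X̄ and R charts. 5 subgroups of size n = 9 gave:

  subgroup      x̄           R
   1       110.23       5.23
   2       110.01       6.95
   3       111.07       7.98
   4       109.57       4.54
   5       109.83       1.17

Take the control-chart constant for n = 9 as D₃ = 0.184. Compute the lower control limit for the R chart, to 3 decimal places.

0.952

R̄ = (5.23 + 6.95 + 7.98 + 4.54 + 1.17) / 5 = 25.8700 / 5 = 5.1740
LCL_R = D₃·R̄ = 0.184 × 5.1740 = 0.9520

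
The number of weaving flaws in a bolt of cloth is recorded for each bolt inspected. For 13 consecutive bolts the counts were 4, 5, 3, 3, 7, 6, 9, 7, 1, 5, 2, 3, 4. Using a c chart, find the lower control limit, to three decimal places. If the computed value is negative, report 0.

c̄ = (4 + 5 + 3 + 3 + 7 + 6 + 9 + 7 + 1 + 5 + 2 + 3 + 4) / 13 = 59 / 13 = 4.5385
LCL = c̄ − 3√c̄ = 4.5385 − 3 × 2.1304 = -1.8526 → 0 (cannot be negative)

0.000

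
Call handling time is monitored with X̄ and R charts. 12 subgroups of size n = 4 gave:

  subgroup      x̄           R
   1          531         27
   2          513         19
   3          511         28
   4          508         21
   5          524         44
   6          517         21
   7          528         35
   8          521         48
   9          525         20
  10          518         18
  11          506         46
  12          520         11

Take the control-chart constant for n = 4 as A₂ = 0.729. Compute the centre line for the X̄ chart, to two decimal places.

X̄̄ = (531 + 513 + 511 + 508 + 524 + 517 + 528 + 521 + 525 + 518 + 506 + 520) / 12 = 6222.0000 / 12 = 518.5000
CL = X̄̄ = 518.5000

518.50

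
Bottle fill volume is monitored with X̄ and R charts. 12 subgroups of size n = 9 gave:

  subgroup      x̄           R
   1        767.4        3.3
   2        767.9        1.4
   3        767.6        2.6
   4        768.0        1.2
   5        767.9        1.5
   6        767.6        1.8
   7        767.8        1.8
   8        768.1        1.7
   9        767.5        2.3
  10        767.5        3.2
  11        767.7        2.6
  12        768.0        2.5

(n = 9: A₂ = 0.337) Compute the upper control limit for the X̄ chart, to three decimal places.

768.477

X̄̄ = (767.4 + 767.9 + 767.6 + 768.0 + 767.9 + 767.6 + 767.8 + 768.1 + 767.5 + 767.5 + 767.7 + 768.0) / 12 = 9213.0000 / 12 = 767.7500
R̄ = (3.3 + 1.4 + 2.6 + 1.2 + 1.5 + 1.8 + 1.8 + 1.7 + 2.3 + 3.2 + 2.6 + 2.5) / 12 = 25.9000 / 12 = 2.1583
UCL = X̄̄ + A₂·R̄ = 767.7500 + 0.337 × 2.1583 = 768.4774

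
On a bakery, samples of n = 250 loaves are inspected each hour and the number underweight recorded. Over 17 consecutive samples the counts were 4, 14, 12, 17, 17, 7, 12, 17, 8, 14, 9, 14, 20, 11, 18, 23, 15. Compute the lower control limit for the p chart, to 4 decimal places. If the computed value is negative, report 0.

p̄ = Σdᵢ / (k·n) = 232 / (17 × 250) = 0.05459
LCL = p̄ − 3·√(p̄(1−p̄)/n) = 0.05459 − 3 × 0.01437 = 0.01148

0.0115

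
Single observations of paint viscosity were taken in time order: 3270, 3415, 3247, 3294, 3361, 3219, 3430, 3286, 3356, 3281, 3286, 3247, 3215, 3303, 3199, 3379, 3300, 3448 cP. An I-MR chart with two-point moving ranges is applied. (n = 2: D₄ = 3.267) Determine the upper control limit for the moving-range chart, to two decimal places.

335.16

Moving ranges: 145, 168, 47, 67, 142, 211, 144, 70, 75, 5, 39, 32, 88, 104, 180, 79, 148; M̄R̄ = 1744.0000 / 17 = 102.5882
UCL_MR = D₄·M̄R̄ = 3.267 × 102.5882 = 335.1558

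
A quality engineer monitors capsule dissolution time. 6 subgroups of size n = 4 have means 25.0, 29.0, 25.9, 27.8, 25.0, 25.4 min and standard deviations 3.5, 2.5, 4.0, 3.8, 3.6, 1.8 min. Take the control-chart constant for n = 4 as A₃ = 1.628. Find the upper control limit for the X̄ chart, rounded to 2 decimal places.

X̄̄ = (25.0 + 29.0 + 25.9 + 27.8 + 25.0 + 25.4) / 6 = 26.3500
s̄ = (3.5 + 2.5 + 4.0 + 3.8 + 3.6 + 1.8) / 6 = 3.2000
UCL = X̄̄ + A₃·s̄ = 26.3500 + 1.628 × 3.2000 = 31.5596

31.56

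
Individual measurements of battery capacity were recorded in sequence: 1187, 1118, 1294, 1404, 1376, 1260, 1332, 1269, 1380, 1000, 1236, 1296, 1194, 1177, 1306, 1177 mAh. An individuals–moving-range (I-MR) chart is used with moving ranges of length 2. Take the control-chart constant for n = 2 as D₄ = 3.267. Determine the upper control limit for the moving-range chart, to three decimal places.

Moving ranges: 69, 176, 110, 28, 116, 72, 63, 111, 380, 236, 60, 102, 17, 129, 129; M̄R̄ = 1798.0000 / 15 = 119.8667
UCL_MR = D₄·M̄R̄ = 3.267 × 119.8667 = 391.6044

391.604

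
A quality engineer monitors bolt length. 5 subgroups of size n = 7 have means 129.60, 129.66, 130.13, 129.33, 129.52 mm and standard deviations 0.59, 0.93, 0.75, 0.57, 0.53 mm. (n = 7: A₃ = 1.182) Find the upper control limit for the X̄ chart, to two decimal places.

130.44

X̄̄ = (129.60 + 129.66 + 130.13 + 129.33 + 129.52) / 5 = 129.6480
s̄ = (0.59 + 0.93 + 0.75 + 0.57 + 0.53) / 5 = 0.6740
UCL = X̄̄ + A₃·s̄ = 129.6480 + 1.182 × 0.6740 = 130.4447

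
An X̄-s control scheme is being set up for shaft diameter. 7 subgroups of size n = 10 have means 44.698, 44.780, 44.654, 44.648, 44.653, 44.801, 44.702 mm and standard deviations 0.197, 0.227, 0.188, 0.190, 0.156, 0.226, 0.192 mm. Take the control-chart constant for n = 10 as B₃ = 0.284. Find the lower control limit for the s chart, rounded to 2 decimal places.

0.06

s̄ = (0.197 + 0.227 + 0.188 + 0.190 + 0.156 + 0.226 + 0.192) / 7 = 0.1966
LCL_s = B₃·s̄ = 0.284 × 0.1966 = 0.0558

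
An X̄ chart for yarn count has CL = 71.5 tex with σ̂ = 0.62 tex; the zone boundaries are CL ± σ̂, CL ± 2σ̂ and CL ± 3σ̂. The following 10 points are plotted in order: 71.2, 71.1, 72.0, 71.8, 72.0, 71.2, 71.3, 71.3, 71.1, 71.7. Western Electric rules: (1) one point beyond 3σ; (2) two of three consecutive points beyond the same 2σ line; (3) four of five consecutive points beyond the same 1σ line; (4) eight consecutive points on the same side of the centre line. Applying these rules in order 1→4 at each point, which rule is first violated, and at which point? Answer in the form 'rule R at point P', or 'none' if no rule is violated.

none

Zone of each point (C = within 1σ̂, B = 1σ̂–2σ̂, A = 2σ̂–3σ̂, * = beyond 3σ̂; sign = side of CL): 1:-C, 2:-C, 3:+C, 4:+C, 5:+C, 6:-C, 7:-C, 8:-C, 9:-C, 10:+C
No rule fires across all 10 points.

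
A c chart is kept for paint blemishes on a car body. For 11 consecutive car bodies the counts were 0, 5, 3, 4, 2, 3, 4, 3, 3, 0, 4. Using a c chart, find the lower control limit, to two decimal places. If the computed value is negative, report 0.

c̄ = (0 + 5 + 3 + 4 + 2 + 3 + 4 + 3 + 3 + 0 + 4) / 11 = 31 / 11 = 2.8182
LCL = c̄ − 3√c̄ = 2.8182 − 3 × 1.6787 = -2.2181 → 0 (cannot be negative)

0.00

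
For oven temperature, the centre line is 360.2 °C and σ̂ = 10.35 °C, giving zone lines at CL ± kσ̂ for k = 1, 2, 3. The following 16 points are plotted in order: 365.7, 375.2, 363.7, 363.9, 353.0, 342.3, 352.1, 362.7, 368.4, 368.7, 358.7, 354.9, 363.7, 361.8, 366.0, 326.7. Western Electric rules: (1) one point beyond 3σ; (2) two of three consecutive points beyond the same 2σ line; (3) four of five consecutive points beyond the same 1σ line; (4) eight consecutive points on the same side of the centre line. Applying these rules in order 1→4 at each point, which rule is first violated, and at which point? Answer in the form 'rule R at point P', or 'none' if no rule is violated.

rule 1 at point 16

Zone of each point (C = within 1σ̂, B = 1σ̂–2σ̂, A = 2σ̂–3σ̂, * = beyond 3σ̂; sign = side of CL): 1:+C, 2:+B, 3:+C, 4:+C, 5:-C, 6:-B, 7:-C, 8:+C, 9:+C, 10:+C, 11:-C, 12:-C, 13:+C, 14:+C, 15:+C, 16:-*
Rule 1 (one point beyond the 3σ limits) is satisfied at point 16.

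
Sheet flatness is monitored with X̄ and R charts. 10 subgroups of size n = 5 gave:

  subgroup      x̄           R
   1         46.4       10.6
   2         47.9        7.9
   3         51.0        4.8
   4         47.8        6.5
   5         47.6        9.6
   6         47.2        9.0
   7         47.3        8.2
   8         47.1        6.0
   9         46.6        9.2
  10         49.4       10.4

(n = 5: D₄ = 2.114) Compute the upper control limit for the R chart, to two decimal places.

R̄ = (10.6 + 7.9 + 4.8 + 6.5 + 9.6 + 9.0 + 8.2 + 6.0 + 9.2 + 10.4) / 10 = 82.2000 / 10 = 8.2200
UCL_R = D₄·R̄ = 2.114 × 8.2200 = 17.3771

17.38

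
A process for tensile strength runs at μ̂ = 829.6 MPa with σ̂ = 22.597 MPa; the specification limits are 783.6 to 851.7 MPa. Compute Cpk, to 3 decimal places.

0.326

Cpu = (USL − μ̂) / (3σ̂) = (851.7 − 829.6) / (3 × 22.597) = 0.3260; Cpl = (μ̂ − LSL) / (3σ̂) = (829.6 − 783.6) / (3 × 22.597) = 0.6786; Cpk = min(Cpu, Cpl) = 0.3260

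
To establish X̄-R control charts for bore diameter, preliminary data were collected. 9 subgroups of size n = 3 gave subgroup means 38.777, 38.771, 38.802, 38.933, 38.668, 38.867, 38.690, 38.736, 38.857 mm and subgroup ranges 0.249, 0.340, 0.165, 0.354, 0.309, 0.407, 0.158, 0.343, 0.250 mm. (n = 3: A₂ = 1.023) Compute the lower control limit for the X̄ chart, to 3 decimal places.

38.496

X̄̄ = (38.777 + 38.771 + 38.802 + 38.933 + 38.668 + 38.867 + 38.690 + 38.736 + 38.857) / 9 = 349.1010 / 9 = 38.7890
R̄ = (0.249 + 0.340 + 0.165 + 0.354 + 0.309 + 0.407 + 0.158 + 0.343 + 0.250) / 9 = 2.5750 / 9 = 0.2861
LCL = X̄̄ − A₂·R̄ = 38.7890 − 1.023 × 0.2861 = 38.4963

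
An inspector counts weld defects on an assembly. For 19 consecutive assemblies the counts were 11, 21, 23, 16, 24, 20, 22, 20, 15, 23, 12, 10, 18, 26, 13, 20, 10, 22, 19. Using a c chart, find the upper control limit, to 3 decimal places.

30.942

c̄ = (11 + 21 + 23 + 16 + 24 + 20 + 22 + 20 + 15 + 23 + 12 + 10 + 18 + 26 + 13 + 20 + 10 + 22 + 19) / 19 = 345 / 19 = 18.1579
UCL = c̄ + 3√c̄ = 18.1579 + 3 × √18.1579 = 18.1579 + 3 × 4.2612 = 30.9415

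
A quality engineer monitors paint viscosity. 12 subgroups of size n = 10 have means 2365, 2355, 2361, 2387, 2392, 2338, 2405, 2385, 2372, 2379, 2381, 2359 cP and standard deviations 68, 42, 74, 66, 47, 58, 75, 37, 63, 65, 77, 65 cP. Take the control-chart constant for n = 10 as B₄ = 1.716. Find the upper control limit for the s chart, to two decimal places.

s̄ = (68 + 42 + 74 + 66 + 47 + 58 + 75 + 37 + 63 + 65 + 77 + 65) / 12 = 61.4167
UCL_s = B₄·s̄ = 1.716 × 61.4167 = 105.3910

105.39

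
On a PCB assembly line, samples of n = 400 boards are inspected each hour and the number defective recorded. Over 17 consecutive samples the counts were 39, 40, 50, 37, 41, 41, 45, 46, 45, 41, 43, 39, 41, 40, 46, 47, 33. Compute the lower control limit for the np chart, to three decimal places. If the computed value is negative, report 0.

23.607

p̄ = Σdᵢ / (k·n) = 714 / (17 × 400) = 0.10500
LCL = np̄ − 3·√(np̄(1−p̄)) = 42.0000 − 3 × 6.1311 = 23.6068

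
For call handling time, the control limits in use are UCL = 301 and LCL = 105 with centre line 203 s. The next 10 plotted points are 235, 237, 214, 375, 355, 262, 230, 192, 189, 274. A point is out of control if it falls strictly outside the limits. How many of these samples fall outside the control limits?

2

Compare each point to [105, 301]: sample 4 = 375 > UCL; sample 5 = 355 > UCL.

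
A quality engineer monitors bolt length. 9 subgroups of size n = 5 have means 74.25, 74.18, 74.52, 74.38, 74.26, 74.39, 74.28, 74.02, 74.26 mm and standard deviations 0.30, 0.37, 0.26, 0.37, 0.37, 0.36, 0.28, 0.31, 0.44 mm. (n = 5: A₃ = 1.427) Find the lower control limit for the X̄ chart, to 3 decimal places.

73.797

X̄̄ = (74.25 + 74.18 + 74.52 + 74.38 + 74.26 + 74.39 + 74.28 + 74.02 + 74.26) / 9 = 74.2822
s̄ = (0.30 + 0.37 + 0.26 + 0.37 + 0.37 + 0.36 + 0.28 + 0.31 + 0.44) / 9 = 0.3400
LCL = X̄̄ − A₃·s̄ = 74.2822 − 1.427 × 0.3400 = 73.7970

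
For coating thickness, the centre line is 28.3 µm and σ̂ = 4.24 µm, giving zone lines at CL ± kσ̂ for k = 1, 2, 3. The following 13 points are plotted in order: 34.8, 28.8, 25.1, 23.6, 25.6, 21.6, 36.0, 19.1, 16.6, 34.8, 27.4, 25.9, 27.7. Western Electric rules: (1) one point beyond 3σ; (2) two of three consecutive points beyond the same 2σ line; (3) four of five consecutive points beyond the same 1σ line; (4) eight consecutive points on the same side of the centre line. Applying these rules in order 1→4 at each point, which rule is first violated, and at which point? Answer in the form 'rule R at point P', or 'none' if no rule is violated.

rule 2 at point 9

Zone of each point (C = within 1σ̂, B = 1σ̂–2σ̂, A = 2σ̂–3σ̂, * = beyond 3σ̂; sign = side of CL): 1:+B, 2:+C, 3:-C, 4:-B, 5:-C, 6:-B, 7:+B, 8:-A, 9:-A, 10:+B, 11:-C, 12:-C, 13:-C
Rule 2 (two of three consecutive points beyond the same 2σ limit) is satisfied at point 9.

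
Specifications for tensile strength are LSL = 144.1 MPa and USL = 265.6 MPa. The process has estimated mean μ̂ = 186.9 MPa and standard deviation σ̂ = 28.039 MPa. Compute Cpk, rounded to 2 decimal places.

0.51

Cpu = (USL − μ̂) / (3σ̂) = (265.6 − 186.9) / (3 × 28.039) = 0.9356; Cpl = (μ̂ − LSL) / (3σ̂) = (186.9 − 144.1) / (3 × 28.039) = 0.5088; Cpk = min(Cpu, Cpl) = 0.5088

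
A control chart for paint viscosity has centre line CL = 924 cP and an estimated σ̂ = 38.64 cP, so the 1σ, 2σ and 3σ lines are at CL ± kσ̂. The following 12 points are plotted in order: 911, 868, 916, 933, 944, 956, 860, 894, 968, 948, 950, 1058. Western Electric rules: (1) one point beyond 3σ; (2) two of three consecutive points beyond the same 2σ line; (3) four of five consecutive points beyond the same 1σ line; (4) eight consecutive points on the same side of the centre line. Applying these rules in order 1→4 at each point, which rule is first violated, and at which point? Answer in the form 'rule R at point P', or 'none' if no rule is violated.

rule 1 at point 12

Zone of each point (C = within 1σ̂, B = 1σ̂–2σ̂, A = 2σ̂–3σ̂, * = beyond 3σ̂; sign = side of CL): 1:-C, 2:-B, 3:-C, 4:+C, 5:+C, 6:+C, 7:-B, 8:-C, 9:+B, 10:+C, 11:+C, 12:+*
Rule 1 (one point beyond the 3σ limits) is satisfied at point 12.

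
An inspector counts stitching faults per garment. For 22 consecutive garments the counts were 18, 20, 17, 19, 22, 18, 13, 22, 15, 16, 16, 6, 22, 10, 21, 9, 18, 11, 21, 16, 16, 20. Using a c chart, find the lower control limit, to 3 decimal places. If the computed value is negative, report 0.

c̄ = (18 + 20 + 17 + 19 + 22 + 18 + 13 + 22 + 15 + 16 + 16 + 6 + 22 + 10 + 21 + 9 + 18 + 11 + 21 + 16 + 16 + 20) / 22 = 366 / 22 = 16.6364
LCL = c̄ − 3√c̄ = 16.6364 − 3 × 4.0788 = 4.4001

4.400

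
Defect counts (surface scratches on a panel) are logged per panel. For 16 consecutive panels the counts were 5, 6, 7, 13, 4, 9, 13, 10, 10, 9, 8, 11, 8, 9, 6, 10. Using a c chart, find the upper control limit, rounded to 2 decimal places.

c̄ = (5 + 6 + 7 + 13 + 4 + 9 + 13 + 10 + 10 + 9 + 8 + 11 + 8 + 9 + 6 + 10) / 16 = 138 / 16 = 8.6250
UCL = c̄ + 3√c̄ = 8.6250 + 3 × √8.6250 = 8.6250 + 3 × 2.9368 = 17.4355

17.44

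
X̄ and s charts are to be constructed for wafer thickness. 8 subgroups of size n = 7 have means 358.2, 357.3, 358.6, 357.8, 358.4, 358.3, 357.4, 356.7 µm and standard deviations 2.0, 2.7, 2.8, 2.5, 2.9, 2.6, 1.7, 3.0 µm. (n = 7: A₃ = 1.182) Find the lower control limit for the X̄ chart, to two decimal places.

354.85

X̄̄ = (358.2 + 357.3 + 358.6 + 357.8 + 358.4 + 358.3 + 357.4 + 356.7) / 8 = 357.8375
s̄ = (2.0 + 2.7 + 2.8 + 2.5 + 2.9 + 2.6 + 1.7 + 3.0) / 8 = 2.5250
LCL = X̄̄ − A₃·s̄ = 357.8375 − 1.182 × 2.5250 = 354.8529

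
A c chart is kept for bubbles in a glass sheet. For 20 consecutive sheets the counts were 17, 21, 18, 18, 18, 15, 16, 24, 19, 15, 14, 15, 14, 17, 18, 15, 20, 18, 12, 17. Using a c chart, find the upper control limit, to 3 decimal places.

c̄ = (17 + 21 + 18 + 18 + 18 + 15 + 16 + 24 + 19 + 15 + 14 + 15 + 14 + 17 + 18 + 15 + 20 + 18 + 12 + 17) / 20 = 341 / 20 = 17.0500
UCL = c̄ + 3√c̄ = 17.0500 + 3 × √17.0500 = 17.0500 + 3 × 4.1292 = 29.4375

29.437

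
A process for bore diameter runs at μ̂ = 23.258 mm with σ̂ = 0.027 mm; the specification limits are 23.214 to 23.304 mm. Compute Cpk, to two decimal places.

Cpu = (USL − μ̂) / (3σ̂) = (23.304 − 23.258) / (3 × 0.027) = 0.5679; Cpl = (μ̂ − LSL) / (3σ̂) = (23.258 − 23.214) / (3 × 0.027) = 0.5432; Cpk = min(Cpu, Cpl) = 0.5432

0.54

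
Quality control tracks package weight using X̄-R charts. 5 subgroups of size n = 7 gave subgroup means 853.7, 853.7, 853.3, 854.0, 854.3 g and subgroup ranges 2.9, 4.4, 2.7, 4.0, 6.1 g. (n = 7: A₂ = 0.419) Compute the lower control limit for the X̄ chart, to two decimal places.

X̄̄ = (853.7 + 853.7 + 853.3 + 854.0 + 854.3) / 5 = 4269.0000 / 5 = 853.8000
R̄ = (2.9 + 4.4 + 2.7 + 4.0 + 6.1) / 5 = 20.1000 / 5 = 4.0200
LCL = X̄̄ − A₂·R̄ = 853.8000 − 0.419 × 4.0200 = 852.1156

852.12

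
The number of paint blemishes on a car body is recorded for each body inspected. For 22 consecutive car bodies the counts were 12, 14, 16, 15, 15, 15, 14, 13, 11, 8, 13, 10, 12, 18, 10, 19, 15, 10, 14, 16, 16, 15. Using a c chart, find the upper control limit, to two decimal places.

c̄ = (12 + 14 + 16 + 15 + 15 + 15 + 14 + 13 + 11 + 8 + 13 + 10 + 12 + 18 + 10 + 19 + 15 + 10 + 14 + 16 + 16 + 15) / 22 = 301 / 22 = 13.6818
UCL = c̄ + 3√c̄ = 13.6818 + 3 × √13.6818 = 13.6818 + 3 × 3.6989 = 24.7785

24.78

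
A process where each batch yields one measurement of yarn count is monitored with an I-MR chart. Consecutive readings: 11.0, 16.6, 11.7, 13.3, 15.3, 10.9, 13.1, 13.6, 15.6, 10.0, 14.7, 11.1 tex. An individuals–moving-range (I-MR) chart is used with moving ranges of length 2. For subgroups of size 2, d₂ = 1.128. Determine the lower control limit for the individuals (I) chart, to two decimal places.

X̄ = (11.0 + 16.6 + 11.7 + 13.3 + 15.3 + 10.9 + 13.1 + 13.6 + 15.6 + 10.0 + 14.7 + 11.1) / 12 = 13.0750
Moving ranges: 5.6, 4.9, 1.6, 2.0, 4.4, 2.2, 0.5, 2.0, 5.6, 4.7, 3.6; M̄R̄ = 37.1000 / 11 = 3.3727
LCL = X̄ − 3·M̄R̄/d₂ = 13.0750 − 3 × 3.3727 / 1.128 = 4.1050

4.10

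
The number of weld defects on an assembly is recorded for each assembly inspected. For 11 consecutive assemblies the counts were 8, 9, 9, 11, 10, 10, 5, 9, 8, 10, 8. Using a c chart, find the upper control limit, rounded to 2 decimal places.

17.73

c̄ = (8 + 9 + 9 + 11 + 10 + 10 + 5 + 9 + 8 + 10 + 8) / 11 = 97 / 11 = 8.8182
UCL = c̄ + 3√c̄ = 8.8182 + 3 × √8.8182 = 8.8182 + 3 × 2.9695 = 17.7268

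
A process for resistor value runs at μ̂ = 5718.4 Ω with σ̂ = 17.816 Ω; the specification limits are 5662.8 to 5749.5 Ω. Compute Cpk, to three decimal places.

Cpu = (USL − μ̂) / (3σ̂) = (5749.5 − 5718.4) / (3 × 17.816) = 0.5819; Cpl = (μ̂ − LSL) / (3σ̂) = (5718.4 − 5662.8) / (3 × 17.816) = 1.0403; Cpk = min(Cpu, Cpl) = 0.5819

0.582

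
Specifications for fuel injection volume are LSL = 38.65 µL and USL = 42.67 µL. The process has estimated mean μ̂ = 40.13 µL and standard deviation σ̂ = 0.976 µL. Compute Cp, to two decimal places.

Cp = (USL − LSL) / (6σ̂) = (42.67 − 38.65) / (6 × 0.976) = 4.0200 / 5.8560 = 0.6865

0.69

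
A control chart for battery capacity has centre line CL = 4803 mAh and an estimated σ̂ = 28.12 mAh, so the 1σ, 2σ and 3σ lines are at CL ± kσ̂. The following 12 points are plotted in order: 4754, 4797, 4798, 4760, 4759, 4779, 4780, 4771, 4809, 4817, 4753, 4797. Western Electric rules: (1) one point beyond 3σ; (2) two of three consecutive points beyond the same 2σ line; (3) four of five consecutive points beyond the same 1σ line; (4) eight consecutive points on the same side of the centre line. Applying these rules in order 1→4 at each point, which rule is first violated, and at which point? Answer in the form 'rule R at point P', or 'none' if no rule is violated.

Zone of each point (C = within 1σ̂, B = 1σ̂–2σ̂, A = 2σ̂–3σ̂, * = beyond 3σ̂; sign = side of CL): 1:-B, 2:-C, 3:-C, 4:-B, 5:-B, 6:-C, 7:-C, 8:-B, 9:+C, 10:+C, 11:-B, 12:-C
Rule 4 (eight consecutive points on the same side of the centre line) is satisfied at point 8.

rule 4 at point 8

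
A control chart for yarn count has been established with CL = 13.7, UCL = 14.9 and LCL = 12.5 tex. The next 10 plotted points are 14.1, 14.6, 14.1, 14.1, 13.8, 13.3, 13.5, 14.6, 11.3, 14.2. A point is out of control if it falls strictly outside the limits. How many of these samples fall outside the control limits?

Compare each point to [12.5, 14.9]: sample 9 = 11.3 < LCL.

1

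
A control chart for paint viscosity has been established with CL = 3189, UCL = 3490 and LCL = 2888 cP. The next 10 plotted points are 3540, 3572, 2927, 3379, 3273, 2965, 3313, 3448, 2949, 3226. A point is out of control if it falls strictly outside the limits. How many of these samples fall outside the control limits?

Compare each point to [2888, 3490]: sample 1 = 3540 > UCL; sample 2 = 3572 > UCL.

2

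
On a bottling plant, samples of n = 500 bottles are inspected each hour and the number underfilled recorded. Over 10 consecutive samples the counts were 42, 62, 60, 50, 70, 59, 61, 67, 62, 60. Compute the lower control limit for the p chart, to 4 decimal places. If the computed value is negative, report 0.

p̄ = Σdᵢ / (k·n) = 593 / (10 × 500) = 0.11860
LCL = p̄ − 3·√(p̄(1−p̄)/n) = 0.11860 − 3 × 0.01446 = 0.07522

0.0752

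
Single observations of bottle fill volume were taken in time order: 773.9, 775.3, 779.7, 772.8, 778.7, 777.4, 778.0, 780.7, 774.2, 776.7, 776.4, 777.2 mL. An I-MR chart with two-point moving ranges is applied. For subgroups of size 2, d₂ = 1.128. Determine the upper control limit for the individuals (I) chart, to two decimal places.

X̄ = (773.9 + 775.3 + 779.7 + 772.8 + 778.7 + 777.4 + 778.0 + 780.7 + 774.2 + 776.7 + 776.4 + 777.2) / 12 = 776.7500
Moving ranges: 1.4, 4.4, 6.9, 5.9, 1.3, 0.6, 2.7, 6.5, 2.5, 0.3, 0.8; M̄R̄ = 33.3000 / 11 = 3.0273
UCL = X̄ + 3·M̄R̄/d₂ = 776.7500 + 3 × 3.0273 / 1.128 = 784.8013

784.80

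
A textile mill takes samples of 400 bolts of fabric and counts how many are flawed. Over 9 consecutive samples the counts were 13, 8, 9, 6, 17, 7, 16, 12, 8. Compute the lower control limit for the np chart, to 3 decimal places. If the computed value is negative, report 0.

1.000

p̄ = Σdᵢ / (k·n) = 96 / (9 × 400) = 0.02667
LCL = np̄ − 3·√(np̄(1−p̄)) = 10.6667 − 3 × 3.2221 = 1.0002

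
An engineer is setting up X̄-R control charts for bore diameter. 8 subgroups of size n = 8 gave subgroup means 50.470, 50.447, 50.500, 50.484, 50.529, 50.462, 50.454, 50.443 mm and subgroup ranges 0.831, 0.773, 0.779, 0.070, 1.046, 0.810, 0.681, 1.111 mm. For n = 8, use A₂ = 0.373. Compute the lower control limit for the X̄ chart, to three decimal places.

X̄̄ = (50.470 + 50.447 + 50.500 + 50.484 + 50.529 + 50.462 + 50.454 + 50.443) / 8 = 403.7890 / 8 = 50.4736
R̄ = (0.831 + 0.773 + 0.779 + 0.070 + 1.046 + 0.810 + 0.681 + 1.111) / 8 = 6.1010 / 8 = 0.7626
LCL = X̄̄ − A₂·R̄ = 50.4736 − 0.373 × 0.7626 = 50.1892

50.189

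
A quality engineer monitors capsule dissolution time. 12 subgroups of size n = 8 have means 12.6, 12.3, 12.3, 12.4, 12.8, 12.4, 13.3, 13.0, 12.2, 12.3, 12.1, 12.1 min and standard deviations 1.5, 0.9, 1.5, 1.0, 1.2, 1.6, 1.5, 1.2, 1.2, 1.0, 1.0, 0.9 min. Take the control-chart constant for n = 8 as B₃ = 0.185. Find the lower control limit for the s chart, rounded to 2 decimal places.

0.22

s̄ = (1.5 + 0.9 + 1.5 + 1.0 + 1.2 + 1.6 + 1.5 + 1.2 + 1.2 + 1.0 + 1.0 + 0.9) / 12 = 1.2083
LCL_s = B₃·s̄ = 0.185 × 1.2083 = 0.2235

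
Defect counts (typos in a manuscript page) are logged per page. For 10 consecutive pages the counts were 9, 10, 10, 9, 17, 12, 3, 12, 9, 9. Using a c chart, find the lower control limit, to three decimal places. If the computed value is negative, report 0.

c̄ = (9 + 10 + 10 + 9 + 17 + 12 + 3 + 12 + 9 + 9) / 10 = 100 / 10 = 10.0000
LCL = c̄ − 3√c̄ = 10.0000 − 3 × 3.1623 = 0.5132

0.513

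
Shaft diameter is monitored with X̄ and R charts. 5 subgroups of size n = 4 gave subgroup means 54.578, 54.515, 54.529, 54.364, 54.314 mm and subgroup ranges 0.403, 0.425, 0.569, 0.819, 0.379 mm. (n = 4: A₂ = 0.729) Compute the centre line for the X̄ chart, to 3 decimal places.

54.460

X̄̄ = (54.578 + 54.515 + 54.529 + 54.364 + 54.314) / 5 = 272.3000 / 5 = 54.4600
CL = X̄̄ = 54.4600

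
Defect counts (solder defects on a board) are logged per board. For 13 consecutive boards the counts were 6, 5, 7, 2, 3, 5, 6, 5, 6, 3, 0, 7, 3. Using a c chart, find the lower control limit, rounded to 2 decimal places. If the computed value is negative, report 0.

c̄ = (6 + 5 + 7 + 2 + 3 + 5 + 6 + 5 + 6 + 3 + 0 + 7 + 3) / 13 = 58 / 13 = 4.4615
LCL = c̄ − 3√c̄ = 4.4615 − 3 × 2.1122 = -1.8752 → 0 (cannot be negative)

0.00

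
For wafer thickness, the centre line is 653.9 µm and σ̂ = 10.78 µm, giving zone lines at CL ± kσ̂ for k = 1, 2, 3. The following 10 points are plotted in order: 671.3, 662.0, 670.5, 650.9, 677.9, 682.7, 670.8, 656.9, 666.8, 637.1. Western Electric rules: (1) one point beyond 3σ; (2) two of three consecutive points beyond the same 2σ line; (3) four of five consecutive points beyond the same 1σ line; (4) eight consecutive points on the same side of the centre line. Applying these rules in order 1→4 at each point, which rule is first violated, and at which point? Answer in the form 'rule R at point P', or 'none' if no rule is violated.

Zone of each point (C = within 1σ̂, B = 1σ̂–2σ̂, A = 2σ̂–3σ̂, * = beyond 3σ̂; sign = side of CL): 1:+B, 2:+C, 3:+B, 4:-C, 5:+A, 6:+A, 7:+B, 8:+C, 9:+B, 10:-B
Rule 2 (two of three consecutive points beyond the same 2σ limit) is satisfied at point 6.

rule 2 at point 6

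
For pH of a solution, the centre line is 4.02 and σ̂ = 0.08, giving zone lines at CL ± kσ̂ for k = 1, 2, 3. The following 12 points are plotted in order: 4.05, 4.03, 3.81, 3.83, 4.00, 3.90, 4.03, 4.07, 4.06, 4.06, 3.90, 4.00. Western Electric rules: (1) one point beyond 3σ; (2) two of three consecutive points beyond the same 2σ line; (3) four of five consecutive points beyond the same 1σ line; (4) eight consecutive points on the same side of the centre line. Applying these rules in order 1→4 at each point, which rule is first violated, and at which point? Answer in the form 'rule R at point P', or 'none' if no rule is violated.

Zone of each point (C = within 1σ̂, B = 1σ̂–2σ̂, A = 2σ̂–3σ̂, * = beyond 3σ̂; sign = side of CL): 1:+C, 2:+C, 3:-A, 4:-A, 5:-C, 6:-B, 7:+C, 8:+C, 9:+C, 10:+C, 11:-B, 12:-C
Rule 2 (two of three consecutive points beyond the same 2σ limit) is satisfied at point 4.

rule 2 at point 4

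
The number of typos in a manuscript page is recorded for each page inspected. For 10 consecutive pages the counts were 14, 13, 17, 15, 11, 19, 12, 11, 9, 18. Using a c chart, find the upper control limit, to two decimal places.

25.08

c̄ = (14 + 13 + 17 + 15 + 11 + 19 + 12 + 11 + 9 + 18) / 10 = 139 / 10 = 13.9000
UCL = c̄ + 3√c̄ = 13.9000 + 3 × √13.9000 = 13.9000 + 3 × 3.7283 = 25.0848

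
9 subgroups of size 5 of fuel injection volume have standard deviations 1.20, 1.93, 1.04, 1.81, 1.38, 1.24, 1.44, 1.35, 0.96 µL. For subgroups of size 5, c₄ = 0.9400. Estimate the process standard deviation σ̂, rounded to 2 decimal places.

s̄ = (1.20 + 1.93 + 1.04 + 1.81 + 1.38 + 1.24 + 1.44 + 1.35 + 0.96) / 9 = 1.3722
σ̂ = s̄ / c₄ = 1.3722 / 0.9400 = 1.4598

1.46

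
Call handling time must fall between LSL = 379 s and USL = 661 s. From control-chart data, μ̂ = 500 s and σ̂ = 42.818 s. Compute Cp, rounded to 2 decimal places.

1.10

Cp = (USL − LSL) / (6σ̂) = (661 − 379) / (6 × 42.818) = 282.0000 / 256.9080 = 1.0977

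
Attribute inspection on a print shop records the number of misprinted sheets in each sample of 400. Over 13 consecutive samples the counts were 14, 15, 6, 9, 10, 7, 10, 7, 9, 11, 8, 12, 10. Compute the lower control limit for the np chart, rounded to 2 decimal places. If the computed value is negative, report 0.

p̄ = Σdᵢ / (k·n) = 128 / (13 × 400) = 0.02462
LCL = np̄ − 3·√(np̄(1−p̄)) = 9.8462 − 3 × 3.0990 = 0.5492

0.55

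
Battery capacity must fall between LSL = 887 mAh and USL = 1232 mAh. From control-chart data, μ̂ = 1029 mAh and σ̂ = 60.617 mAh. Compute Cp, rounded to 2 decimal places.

0.95

Cp = (USL − LSL) / (6σ̂) = (1232 − 887) / (6 × 60.617) = 345.0000 / 363.7020 = 0.9486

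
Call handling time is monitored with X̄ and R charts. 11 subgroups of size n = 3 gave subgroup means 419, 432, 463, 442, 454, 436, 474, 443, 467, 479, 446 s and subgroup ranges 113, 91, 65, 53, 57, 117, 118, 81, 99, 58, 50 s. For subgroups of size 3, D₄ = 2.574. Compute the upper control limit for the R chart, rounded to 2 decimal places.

211.07

R̄ = (113 + 91 + 65 + 53 + 57 + 117 + 118 + 81 + 99 + 58 + 50) / 11 = 902.0000 / 11 = 82.0000
UCL_R = D₄·R̄ = 2.574 × 82.0000 = 211.0680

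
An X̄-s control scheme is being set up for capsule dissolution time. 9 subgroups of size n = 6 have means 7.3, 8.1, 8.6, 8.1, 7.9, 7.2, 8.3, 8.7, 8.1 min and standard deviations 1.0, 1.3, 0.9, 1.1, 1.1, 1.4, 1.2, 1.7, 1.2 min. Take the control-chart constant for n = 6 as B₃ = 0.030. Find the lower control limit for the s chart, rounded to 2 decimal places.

s̄ = (1.0 + 1.3 + 0.9 + 1.1 + 1.1 + 1.4 + 1.2 + 1.7 + 1.2) / 9 = 1.2111
LCL_s = B₃·s̄ = 0.030 × 1.2111 = 0.0363

0.04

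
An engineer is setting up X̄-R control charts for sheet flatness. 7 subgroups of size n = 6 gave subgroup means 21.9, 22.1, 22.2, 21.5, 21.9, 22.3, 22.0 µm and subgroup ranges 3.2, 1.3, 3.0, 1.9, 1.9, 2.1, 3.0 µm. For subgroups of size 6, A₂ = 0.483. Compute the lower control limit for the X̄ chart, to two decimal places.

20.85

X̄̄ = (21.9 + 22.1 + 22.2 + 21.5 + 21.9 + 22.3 + 22.0) / 7 = 153.9000 / 7 = 21.9857
R̄ = (3.2 + 1.3 + 3.0 + 1.9 + 1.9 + 2.1 + 3.0) / 7 = 16.4000 / 7 = 2.3429
LCL = X̄̄ − A₂·R̄ = 21.9857 − 0.483 × 2.3429 = 20.8541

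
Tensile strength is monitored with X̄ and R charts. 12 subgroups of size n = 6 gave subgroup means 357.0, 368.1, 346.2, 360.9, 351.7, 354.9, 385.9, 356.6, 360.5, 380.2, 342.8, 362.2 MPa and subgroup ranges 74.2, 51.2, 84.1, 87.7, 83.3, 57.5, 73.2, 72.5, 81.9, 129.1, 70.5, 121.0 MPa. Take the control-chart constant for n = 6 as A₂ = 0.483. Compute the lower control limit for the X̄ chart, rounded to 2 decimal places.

X̄̄ = (357.0 + 368.1 + 346.2 + 360.9 + 351.7 + 354.9 + 385.9 + 356.6 + 360.5 + 380.2 + 342.8 + 362.2) / 12 = 4327.0000 / 12 = 360.5833
R̄ = (74.2 + 51.2 + 84.1 + 87.7 + 83.3 + 57.5 + 73.2 + 72.5 + 81.9 + 129.1 + 70.5 + 121.0) / 12 = 986.2000 / 12 = 82.1833
LCL = X̄̄ − A₂·R̄ = 360.5833 − 0.483 × 82.1833 = 320.8888

320.89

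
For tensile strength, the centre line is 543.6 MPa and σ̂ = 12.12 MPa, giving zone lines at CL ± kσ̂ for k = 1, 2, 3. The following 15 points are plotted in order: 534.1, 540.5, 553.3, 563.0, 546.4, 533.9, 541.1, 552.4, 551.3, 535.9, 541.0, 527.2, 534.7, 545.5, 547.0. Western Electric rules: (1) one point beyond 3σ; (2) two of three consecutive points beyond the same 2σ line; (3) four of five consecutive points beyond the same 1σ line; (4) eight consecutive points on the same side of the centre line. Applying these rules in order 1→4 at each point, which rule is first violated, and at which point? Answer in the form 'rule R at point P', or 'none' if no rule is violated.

none

Zone of each point (C = within 1σ̂, B = 1σ̂–2σ̂, A = 2σ̂–3σ̂, * = beyond 3σ̂; sign = side of CL): 1:-C, 2:-C, 3:+C, 4:+B, 5:+C, 6:-C, 7:-C, 8:+C, 9:+C, 10:-C, 11:-C, 12:-B, 13:-C, 14:+C, 15:+C
No rule fires across all 15 points.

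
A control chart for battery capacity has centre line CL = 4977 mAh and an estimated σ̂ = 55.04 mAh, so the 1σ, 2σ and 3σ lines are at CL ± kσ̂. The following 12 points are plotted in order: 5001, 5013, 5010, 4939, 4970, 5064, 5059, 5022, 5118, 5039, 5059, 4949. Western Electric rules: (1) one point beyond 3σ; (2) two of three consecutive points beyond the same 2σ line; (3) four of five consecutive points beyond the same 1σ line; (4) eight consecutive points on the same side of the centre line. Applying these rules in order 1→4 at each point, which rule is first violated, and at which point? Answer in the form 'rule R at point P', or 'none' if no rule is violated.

rule 3 at point 10

Zone of each point (C = within 1σ̂, B = 1σ̂–2σ̂, A = 2σ̂–3σ̂, * = beyond 3σ̂; sign = side of CL): 1:+C, 2:+C, 3:+C, 4:-C, 5:-C, 6:+B, 7:+B, 8:+C, 9:+A, 10:+B, 11:+B, 12:-C
Rule 3 (four of five consecutive points beyond the same 1σ limit) is satisfied at point 10.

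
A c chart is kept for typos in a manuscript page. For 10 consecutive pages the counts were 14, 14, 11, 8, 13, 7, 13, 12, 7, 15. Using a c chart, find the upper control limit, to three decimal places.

c̄ = (14 + 14 + 11 + 8 + 13 + 7 + 13 + 12 + 7 + 15) / 10 = 114 / 10 = 11.4000
UCL = c̄ + 3√c̄ = 11.4000 + 3 × √11.4000 = 11.4000 + 3 × 3.3764 = 21.5292

21.529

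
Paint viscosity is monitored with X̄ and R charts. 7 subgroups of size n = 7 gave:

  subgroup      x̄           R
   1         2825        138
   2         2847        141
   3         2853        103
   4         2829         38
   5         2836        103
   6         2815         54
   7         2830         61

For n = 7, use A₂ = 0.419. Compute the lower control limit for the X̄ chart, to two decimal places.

2795.38

X̄̄ = (2825 + 2847 + 2853 + 2829 + 2836 + 2815 + 2830) / 7 = 19835.0000 / 7 = 2833.5714
R̄ = (138 + 141 + 103 + 38 + 103 + 54 + 61) / 7 = 638.0000 / 7 = 91.1429
LCL = X̄̄ − A₂·R̄ = 2833.5714 − 0.419 × 91.1429 = 2795.3826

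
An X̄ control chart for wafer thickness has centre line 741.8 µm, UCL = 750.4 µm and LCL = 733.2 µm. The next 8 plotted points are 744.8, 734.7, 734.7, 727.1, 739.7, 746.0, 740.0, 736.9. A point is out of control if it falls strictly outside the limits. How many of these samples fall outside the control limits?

1

Compare each point to [733.2, 750.4]: sample 4 = 727.1 < LCL.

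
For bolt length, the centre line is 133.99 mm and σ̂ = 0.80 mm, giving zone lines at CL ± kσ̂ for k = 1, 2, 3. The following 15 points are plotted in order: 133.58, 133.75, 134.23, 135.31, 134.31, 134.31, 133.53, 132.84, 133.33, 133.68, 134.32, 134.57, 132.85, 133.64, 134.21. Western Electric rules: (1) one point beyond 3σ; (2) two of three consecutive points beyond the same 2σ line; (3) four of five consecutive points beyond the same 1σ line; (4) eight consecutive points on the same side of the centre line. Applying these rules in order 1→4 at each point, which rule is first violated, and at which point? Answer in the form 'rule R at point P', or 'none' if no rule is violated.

Zone of each point (C = within 1σ̂, B = 1σ̂–2σ̂, A = 2σ̂–3σ̂, * = beyond 3σ̂; sign = side of CL): 1:-C, 2:-C, 3:+C, 4:+B, 5:+C, 6:+C, 7:-C, 8:-B, 9:-C, 10:-C, 11:+C, 12:+C, 13:-B, 14:-C, 15:+C
No rule fires across all 15 points.

none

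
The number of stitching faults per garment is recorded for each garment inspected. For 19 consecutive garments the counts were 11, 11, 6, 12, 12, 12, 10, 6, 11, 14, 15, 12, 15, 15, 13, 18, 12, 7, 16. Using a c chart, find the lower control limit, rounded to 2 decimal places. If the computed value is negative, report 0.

c̄ = (11 + 11 + 6 + 12 + 12 + 12 + 10 + 6 + 11 + 14 + 15 + 12 + 15 + 15 + 13 + 18 + 12 + 7 + 16) / 19 = 228 / 19 = 12.0000
LCL = c̄ − 3√c̄ = 12.0000 − 3 × 3.4641 = 1.6077

1.61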